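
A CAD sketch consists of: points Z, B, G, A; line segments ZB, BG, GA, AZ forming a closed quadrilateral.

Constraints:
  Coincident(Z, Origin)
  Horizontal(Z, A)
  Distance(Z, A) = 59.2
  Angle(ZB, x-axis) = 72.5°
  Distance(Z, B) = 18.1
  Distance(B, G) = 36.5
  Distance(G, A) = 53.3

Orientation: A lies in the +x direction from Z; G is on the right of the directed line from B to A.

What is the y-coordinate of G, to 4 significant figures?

-19.02

Z is at the origin; Z and A share the same y with |ZA| = 59.2 and A in +x, so A = (59.2, 0). ZB runs at 72.5° with |ZB| = 18.1, so B = (5.443, 17.26). G is determined by |BG| = 36.5 and |GA| = 53.3 together: it lies at the intersection of circle(B, 36.5) and circle(A, 53.3). With |BA| = 56.46, the foot of the radical line on BA is 14.87 from B and the perpendicular offset is √(36.5² − 14.87²) = 33.33. Taking the right-of-BA solution: G = (9.410, -19.02).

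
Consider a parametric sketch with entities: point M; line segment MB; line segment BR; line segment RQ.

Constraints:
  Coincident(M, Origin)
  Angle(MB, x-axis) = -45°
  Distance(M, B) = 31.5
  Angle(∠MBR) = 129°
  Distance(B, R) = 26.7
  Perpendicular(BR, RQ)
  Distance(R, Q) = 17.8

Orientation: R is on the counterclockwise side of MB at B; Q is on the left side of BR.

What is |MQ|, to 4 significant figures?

47.00

M is at the origin; MB runs at -45.0° with length 31.5, so B = 31.5·(cos -45.0°, sin -45.0°) = (22.27, -22.27). ∠MBR = 129.0°, so BR runs at -45.0° + (180° − 129.0°) = 6.000° from the x-axis; with |BR| = 26.7, R = B + 26.7·(cos 6.000°, sin 6.000°) = (48.83, -19.48). BR ⟂ RQ; with |RQ| = 17.8 on the left of BR, Q = R + 17.8·(-0.1045, 0.9945) = (46.97, -1.780). Then |MQ| = |Q − M| = 47.00.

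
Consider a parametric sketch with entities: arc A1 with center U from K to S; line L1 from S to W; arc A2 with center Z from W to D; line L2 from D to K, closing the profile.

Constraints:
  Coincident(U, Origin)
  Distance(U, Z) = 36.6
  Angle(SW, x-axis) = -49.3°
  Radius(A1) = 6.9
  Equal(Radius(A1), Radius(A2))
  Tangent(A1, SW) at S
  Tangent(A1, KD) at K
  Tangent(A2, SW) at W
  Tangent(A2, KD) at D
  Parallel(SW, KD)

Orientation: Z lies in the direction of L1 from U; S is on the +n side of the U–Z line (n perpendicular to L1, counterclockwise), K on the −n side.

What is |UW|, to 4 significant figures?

37.24

The slot axis is L1's direction at -49.3°, so u = (cos -49.3°, sin -49.3°) = (0.6521, -0.7581) and n = (−sin -49.3°, cos -49.3°) = (0.7581, 0.6521). U is at the origin and Z lies 36.6 along u from U, so Z = 36.6·u = (23.87, -27.75). Tangency of A1 to both parallel lines with radius 6.9 puts S and K at U ± 6.9·n: S = (5.231, 4.499), K = (-5.231, -4.499). Equal radii place W and D the same way about Z: W = Z + 6.9·n = (29.10, -23.25), D = Z − 6.9·n = (18.64, -32.25). Then |UW| = |W − U| = 37.24.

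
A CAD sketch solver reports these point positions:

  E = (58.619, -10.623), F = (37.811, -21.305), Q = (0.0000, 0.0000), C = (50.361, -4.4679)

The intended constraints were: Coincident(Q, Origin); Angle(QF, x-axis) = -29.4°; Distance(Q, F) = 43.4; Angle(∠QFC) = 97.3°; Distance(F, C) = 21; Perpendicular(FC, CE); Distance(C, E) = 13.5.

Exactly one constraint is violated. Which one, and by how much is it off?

Distance(C, E) = 13.5 — off by 3.20.

Q = (0.00, 0.00) ✓; QF at -29.40° ✓; |QF| = 43.40 ✓; ∠QFC = 97.30° ✓; |FC| = 21.00 ✓; ∠(FC, CE) = 90.00° ✓; |CE| = 10.30 ✗.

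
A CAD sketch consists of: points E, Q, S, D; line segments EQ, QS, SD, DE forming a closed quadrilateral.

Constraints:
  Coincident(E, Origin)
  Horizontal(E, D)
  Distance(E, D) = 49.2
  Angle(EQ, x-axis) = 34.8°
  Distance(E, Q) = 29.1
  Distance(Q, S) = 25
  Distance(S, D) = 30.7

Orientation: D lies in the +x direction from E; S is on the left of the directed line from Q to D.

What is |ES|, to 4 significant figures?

54.10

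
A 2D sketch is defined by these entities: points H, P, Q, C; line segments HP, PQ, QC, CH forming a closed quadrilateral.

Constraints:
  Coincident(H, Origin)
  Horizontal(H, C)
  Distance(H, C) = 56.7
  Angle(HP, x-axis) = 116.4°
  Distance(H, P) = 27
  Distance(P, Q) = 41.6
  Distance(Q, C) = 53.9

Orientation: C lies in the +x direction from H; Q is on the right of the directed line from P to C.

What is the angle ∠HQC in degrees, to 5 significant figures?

93.395°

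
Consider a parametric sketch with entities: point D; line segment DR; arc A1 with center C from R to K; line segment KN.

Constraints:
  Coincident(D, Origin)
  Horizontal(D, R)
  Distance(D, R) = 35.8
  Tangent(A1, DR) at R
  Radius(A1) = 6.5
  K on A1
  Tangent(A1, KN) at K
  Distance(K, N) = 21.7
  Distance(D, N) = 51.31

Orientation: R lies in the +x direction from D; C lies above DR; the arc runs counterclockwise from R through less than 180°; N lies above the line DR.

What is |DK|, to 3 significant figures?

42.8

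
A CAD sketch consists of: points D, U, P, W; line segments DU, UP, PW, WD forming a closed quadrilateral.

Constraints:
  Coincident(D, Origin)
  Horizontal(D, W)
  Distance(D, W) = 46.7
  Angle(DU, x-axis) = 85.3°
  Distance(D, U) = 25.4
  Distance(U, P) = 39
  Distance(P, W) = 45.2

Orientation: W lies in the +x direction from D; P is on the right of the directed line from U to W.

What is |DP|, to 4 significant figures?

14.13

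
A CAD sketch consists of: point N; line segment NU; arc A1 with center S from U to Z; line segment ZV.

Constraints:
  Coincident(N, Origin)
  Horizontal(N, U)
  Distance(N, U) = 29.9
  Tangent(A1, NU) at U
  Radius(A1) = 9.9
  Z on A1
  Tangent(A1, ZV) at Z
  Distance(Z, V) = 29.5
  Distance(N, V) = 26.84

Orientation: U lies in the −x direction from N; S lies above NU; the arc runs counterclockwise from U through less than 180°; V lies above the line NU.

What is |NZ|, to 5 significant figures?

22.508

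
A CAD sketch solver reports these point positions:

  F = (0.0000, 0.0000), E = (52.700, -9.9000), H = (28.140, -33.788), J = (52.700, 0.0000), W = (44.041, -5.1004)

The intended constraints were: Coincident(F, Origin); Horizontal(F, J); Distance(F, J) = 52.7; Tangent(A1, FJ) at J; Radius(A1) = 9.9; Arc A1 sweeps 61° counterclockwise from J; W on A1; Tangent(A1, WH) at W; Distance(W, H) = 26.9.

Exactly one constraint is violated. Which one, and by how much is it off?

Distance(W, H) = 26.9 — off by 5.90.

F = (0.00, 0.00) ✓; F.y = 0.00, J.y = 0.00 ✓; |FJ| = 52.70 ✓; ∠(EJ, JF) = 90.00° ✓; |EJ| = 9.900 ✓; bearing(E→W) − bearing(E→J) = 61.00° ✓; |EW| = 9.900 ✓; ∠(EW, WH) = 90.00° ✓; |WH| = 32.80 ✗.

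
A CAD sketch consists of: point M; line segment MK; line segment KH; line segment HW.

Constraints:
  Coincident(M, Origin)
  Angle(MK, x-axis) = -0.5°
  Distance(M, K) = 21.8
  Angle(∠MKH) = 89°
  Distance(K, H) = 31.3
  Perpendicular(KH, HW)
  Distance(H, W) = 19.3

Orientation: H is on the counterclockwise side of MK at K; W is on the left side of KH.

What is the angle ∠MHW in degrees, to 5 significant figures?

54.818°

∠MKH = 89.0°, so KH runs at -0.5° + (180° − 89.0°) = 90.500° from the x-axis; with |KH| = 31.3, H = K + 31.3·(cos 90.500°, sin 90.500°) = (21.526, 31.109). The perpendicularity gives HW at right angles to KH; with |HW| = 19.3 on the left of KH, W = H + 19.3·(-0.99996, -0.0087265) = (2.2268, 30.940). Then cos ∠MHW = HM·HW / (|HM||HW|), giving 54.818°.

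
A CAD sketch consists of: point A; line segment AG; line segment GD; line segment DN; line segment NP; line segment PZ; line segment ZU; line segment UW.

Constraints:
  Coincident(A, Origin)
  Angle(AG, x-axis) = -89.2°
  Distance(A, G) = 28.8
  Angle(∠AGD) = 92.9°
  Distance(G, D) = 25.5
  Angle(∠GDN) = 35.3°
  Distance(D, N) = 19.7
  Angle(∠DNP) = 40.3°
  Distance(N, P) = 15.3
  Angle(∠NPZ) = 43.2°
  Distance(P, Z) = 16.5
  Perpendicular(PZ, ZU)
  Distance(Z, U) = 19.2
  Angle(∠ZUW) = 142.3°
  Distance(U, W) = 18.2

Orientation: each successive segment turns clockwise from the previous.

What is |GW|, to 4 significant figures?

22.15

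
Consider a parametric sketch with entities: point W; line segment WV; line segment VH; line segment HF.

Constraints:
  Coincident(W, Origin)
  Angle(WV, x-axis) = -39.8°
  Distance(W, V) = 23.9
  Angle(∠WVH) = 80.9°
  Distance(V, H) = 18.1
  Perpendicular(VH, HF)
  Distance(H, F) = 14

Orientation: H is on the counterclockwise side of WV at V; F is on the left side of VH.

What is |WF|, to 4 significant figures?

17.24

W is at the origin; WV runs at -39.8° with length 23.9, so V = 23.9·(cos -39.8°, sin -39.8°) = (18.36, -15.30). ∠WVH = 80.9°, so VH runs at -39.8° + (180° − 80.9°) = 59.30° from the x-axis; with |VH| = 18.1, H = V + 18.1·(cos 59.30°, sin 59.30°) = (27.60, 0.2647). VH ⟂ HF; with |HF| = 14.0 on the left of VH, F = H + 14.0·(-0.8599, 0.5105) = (15.56, 7.412). Then |WF| = |F − W| = 17.24.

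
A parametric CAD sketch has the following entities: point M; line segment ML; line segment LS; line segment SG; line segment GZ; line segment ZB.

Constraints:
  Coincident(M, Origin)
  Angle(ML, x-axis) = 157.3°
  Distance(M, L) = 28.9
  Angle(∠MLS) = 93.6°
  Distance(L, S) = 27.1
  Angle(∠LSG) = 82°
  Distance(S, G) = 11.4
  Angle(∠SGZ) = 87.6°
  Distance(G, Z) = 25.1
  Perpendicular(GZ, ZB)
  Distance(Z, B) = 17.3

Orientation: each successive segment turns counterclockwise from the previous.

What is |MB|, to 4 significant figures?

39.52

M is at the origin; ML runs at 157.3° with length 28.9, so L = (-26.66, 11.15). ∠MLS = 93.6° gives LS at -116.3° from the x-axis; with |LS| = 27.1, S = (-38.67, -13.14). ∠LSG = 82.0° gives SG at -18.30° from the x-axis; with |SG| = 11.4, G = (-27.85, -16.72). ∠SGZ = 87.6° gives GZ at 74.10° from the x-axis; with |GZ| = 25.1, Z = (-20.97, 7.418). GZ is perpendicular to ZB, so ZB runs at 164.1°; with |ZB| = 17.3, B = (-37.61, 12.16). Then |MB| = |B − M| = 39.52.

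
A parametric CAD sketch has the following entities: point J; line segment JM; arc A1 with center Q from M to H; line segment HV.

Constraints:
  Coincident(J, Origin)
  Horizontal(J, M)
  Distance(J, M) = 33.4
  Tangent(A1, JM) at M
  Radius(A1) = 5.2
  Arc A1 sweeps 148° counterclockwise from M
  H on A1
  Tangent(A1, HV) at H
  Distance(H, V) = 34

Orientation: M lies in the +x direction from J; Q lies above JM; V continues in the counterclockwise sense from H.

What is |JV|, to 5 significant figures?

28.581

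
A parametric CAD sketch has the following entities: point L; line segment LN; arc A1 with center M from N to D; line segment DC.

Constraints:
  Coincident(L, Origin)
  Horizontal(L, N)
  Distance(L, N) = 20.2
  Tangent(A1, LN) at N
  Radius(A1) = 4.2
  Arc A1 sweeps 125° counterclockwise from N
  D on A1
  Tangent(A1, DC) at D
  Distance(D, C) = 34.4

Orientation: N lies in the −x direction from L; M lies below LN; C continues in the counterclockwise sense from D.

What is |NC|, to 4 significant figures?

38.41

L is at the origin; L and N share the same y with |LN| = 20.2 and N on the −x side, so N = (-20.20, 0.000). The tangent condition forces MN to be normal to LN, so M = N + (0, -4.2) = (-20.20, -4.200). On A1, N sits at bearing 90° from M; a 125° counterclockwise sweep puts D at bearing 215°, so D = M + 4.2·(cos 215°, sin 215°) = (-23.64, -6.609). The tangent condition forces MD to be normal to DC, so DC runs along (−sin 215°, cos 215°); with |DC| = 34.4, C = (-3.909, -34.79). Then |NC| = |C − N| = 38.41.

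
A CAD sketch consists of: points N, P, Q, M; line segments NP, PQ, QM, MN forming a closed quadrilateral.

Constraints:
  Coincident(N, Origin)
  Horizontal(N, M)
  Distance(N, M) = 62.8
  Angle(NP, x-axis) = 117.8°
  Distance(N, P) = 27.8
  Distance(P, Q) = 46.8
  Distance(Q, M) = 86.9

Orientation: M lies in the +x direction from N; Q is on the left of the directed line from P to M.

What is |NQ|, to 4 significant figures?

67.20

N is at the origin; NM is horizontal with |NM| = 62.8 and M in +x, so M = (62.8, 0). NP runs at 117.8° with |NP| = 27.8, so P = (-12.97, 24.59). Q is determined by |PQ| = 46.8 and |QM| = 86.9 together: it lies at the intersection of circle(P, 46.8) and circle(M, 86.9). With |PM| = 79.66, the foot of the radical line on PM is 6.175 from P and the perpendicular offset is √(46.8² − 6.175²) = 46.39. Taking the left-of-PM solution: Q = (7.230, 66.81).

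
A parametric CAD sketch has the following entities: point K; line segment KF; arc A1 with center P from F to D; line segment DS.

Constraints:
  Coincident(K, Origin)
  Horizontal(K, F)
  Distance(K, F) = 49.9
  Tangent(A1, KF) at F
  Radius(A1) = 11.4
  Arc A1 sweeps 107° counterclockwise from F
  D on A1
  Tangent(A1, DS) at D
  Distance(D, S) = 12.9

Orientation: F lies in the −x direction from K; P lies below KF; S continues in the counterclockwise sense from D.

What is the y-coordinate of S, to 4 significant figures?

-27.07

K is at the origin; KF is horizontal with |KF| = 49.9 and F on the −x side, so F = (-49.90, 0.000). Tangency of A1 to KF means the radius PF is perpendicular to KF, so P = F + (0, -11.4) = (-49.90, -11.40). On A1, F sits at bearing 90° from P; a 107° counterclockwise sweep puts D at bearing 197°, so D = P + 11.4·(cos 197°, sin 197°) = (-60.80, -14.73). Tangency of A1 to DS means the radius PD is perpendicular to DS, so DS runs along (−sin 197°, cos 197°); with |DS| = 12.9, S = (-57.03, -27.07). So S.y = -27.07.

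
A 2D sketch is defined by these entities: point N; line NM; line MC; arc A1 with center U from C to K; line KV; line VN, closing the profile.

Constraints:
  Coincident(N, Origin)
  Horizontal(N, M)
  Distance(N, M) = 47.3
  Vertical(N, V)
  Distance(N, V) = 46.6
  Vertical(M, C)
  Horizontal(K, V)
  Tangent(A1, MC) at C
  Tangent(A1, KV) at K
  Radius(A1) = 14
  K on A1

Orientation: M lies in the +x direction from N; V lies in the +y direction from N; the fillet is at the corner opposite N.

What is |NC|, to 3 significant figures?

57.4

The virtual corner opposite N is at (47.3, 46.6). Since A1 is tangent to MC there, UC ⟂ MC and the tangent condition forces UK to be normal to KV, with radius 14.0, so the center U sits 14.0 in from both sides at U = (33.3, 32.6). That places the tangent points at C = (47.3, 32.6) on MC and K = (33.3, 46.6) on KV. Then |NC| = |C − N| = 57.4.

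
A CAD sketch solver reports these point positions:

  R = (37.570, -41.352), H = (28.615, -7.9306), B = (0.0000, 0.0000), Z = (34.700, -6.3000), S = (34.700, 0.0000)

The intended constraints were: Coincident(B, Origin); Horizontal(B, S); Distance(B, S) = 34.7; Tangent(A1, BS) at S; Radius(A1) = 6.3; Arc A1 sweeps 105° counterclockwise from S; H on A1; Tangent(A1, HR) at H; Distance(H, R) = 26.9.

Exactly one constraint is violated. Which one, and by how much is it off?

Distance(H, R) = 26.9 — off by 7.70.

B = (0.00, 0.00) ✓; B.y = 0.00, S.y = 0.00 ✓; |BS| = 34.70 ✓; ∠(ZS, SB) = 90.00° ✓; |ZS| = 6.300 ✓; bearing(Z→H) − bearing(Z→S) = 105.0° ✓; |ZH| = 6.300 ✓; ∠(ZH, HR) = 90.00° ✓; |HR| = 34.60 ✗.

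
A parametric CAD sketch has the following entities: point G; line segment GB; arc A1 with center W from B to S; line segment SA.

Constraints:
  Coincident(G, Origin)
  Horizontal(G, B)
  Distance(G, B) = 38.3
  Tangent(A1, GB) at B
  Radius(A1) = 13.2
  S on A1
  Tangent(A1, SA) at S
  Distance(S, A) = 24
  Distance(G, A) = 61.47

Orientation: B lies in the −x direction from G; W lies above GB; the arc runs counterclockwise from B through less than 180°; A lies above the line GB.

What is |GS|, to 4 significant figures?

37.50

G is at the origin; GB is horizontal with |GB| = 38.3 and B on the −x side, so B = (-38.30, 0.000). A1 meets GB tangentially, so WB is at right angles to GB, so W = B + (0, 13.2) = (-38.30, 13.20). Since WS ⟂ SA (tangency), |WA| = √(13.2² + 24.0²) = 27.39 regardless of where S sits on A1. So A lies on both circle(G, 61.47) and circle(W, 27.39); the above-GB intersection is A = (-47.52, 38.99). S is the foot of the tangent from A: S = (-29.55, 23.08).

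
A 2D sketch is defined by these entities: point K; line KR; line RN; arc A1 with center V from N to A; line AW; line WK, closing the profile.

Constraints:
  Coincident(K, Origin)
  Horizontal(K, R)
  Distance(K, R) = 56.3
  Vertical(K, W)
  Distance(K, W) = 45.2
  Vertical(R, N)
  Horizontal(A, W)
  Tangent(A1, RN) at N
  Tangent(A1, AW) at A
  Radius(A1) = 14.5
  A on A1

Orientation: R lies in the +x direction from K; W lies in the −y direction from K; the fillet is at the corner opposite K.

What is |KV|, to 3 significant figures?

51.9

K is at the origin; K and R share the same y with |KR| = 56.3 and R on the +x side, so R = (56.3, 0.00). K and W share the same x with |KW| = 45.2 and W on the −y side, so W = (0.00, -45.2). The virtual corner opposite K is at (56.3, -45.2). The tangent condition forces VN to be normal to RN and A1 meets AW tangentially, so VA is at right angles to AW, with radius 14.5, so the center V sits 14.5 in from both sides at V = (41.8, -30.7). Then |KV| = |V − K| = 51.9.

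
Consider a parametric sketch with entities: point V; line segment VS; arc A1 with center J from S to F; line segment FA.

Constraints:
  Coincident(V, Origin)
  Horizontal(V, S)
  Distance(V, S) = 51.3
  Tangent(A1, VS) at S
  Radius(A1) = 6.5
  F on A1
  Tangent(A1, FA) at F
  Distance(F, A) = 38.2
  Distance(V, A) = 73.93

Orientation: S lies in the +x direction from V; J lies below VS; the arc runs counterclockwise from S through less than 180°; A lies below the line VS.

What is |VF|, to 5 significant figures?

46.099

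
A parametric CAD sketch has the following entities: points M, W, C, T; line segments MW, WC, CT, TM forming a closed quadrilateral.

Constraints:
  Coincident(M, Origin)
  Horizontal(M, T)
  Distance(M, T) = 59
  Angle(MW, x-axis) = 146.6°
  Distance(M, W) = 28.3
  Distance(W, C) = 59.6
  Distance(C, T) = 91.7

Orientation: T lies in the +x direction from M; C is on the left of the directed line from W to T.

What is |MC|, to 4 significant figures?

70.26

M is at the origin; M and T share the same y with |MT| = 59.0 and T in +x, so T = (59.0, 0). MW runs at 146.6° with |MW| = 28.3, so W = (-23.63, 15.58). C is determined by |WC| = 59.6 and |CT| = 91.7 together: it lies at the intersection of circle(W, 59.6) and circle(T, 91.7). With |WT| = 84.08, the foot of the radical line on WT is 13.16 from W and the perpendicular offset is √(59.6² − 13.16²) = 58.13. Taking the left-of-WT solution: C = (0.07608, 70.26).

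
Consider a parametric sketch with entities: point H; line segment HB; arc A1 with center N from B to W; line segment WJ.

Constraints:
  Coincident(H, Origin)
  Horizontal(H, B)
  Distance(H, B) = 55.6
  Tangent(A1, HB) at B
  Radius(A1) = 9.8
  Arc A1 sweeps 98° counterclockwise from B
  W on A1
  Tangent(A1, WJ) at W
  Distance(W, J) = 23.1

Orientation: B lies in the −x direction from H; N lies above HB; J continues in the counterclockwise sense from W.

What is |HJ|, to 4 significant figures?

59.75

H is at the origin; H and B share the same y with |HB| = 55.6 and B on the −x side, so B = (-55.60, 0.000). Tangency of A1 to HB means the radius NB is perpendicular to HB, so N = B + (0, 9.8) = (-55.60, 9.800). On A1, B sits at bearing -90° from N; a 98° counterclockwise sweep puts W at bearing 8°, so W = N + 9.8·(cos 8°, sin 8°) = (-45.90, 11.16). A1 meets WJ tangentially, so NW is at right angles to WJ, so WJ runs along (−sin 8°, cos 8°); with |WJ| = 23.1, J = (-49.11, 34.04). Then |HJ| = |J − H| = 59.75.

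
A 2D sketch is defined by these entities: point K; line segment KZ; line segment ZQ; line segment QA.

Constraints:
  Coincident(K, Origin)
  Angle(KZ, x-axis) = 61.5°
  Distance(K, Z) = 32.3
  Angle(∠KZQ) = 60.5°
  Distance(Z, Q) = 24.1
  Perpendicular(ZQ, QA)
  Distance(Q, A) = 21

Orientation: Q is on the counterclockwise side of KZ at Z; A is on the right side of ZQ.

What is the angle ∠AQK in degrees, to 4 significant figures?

163.7°

K is at the origin; KZ runs at 61.5° with length 32.3, so Z = 32.3·(cos 61.5°, sin 61.5°) = (15.41, 28.39). ∠KZQ = 60.5°, so ZQ runs at 61.5° + (180° − 60.5°) = 181.0° from the x-axis; with |ZQ| = 24.1, Q = Z + 24.1·(cos 181.0°, sin 181.0°) = (-8.684, 27.97). The perpendicularity gives QA at right angles to ZQ; with |QA| = 21.0 on the right of ZQ, A = Q + 21.0·(-0.01745, 0.9998) = (-9.051, 48.96). Then cos ∠AQK = QA·QK / (|QA||QK|), giving 163.7°.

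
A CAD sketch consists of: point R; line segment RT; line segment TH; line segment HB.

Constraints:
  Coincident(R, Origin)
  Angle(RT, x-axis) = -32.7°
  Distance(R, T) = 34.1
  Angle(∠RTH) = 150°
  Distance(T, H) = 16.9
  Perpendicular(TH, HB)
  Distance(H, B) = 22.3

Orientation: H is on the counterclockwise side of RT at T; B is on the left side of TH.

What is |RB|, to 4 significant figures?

46.73

R is at the origin; RT runs at -32.7° with length 34.1, so T = 34.1·(cos -32.7°, sin -32.7°) = (28.70, -18.42). ∠RTH = 150.0°, so TH runs at -32.7° + (180° − 150.0°) = -2.700° from the x-axis; with |TH| = 16.9, H = T + 16.9·(cos -2.700°, sin -2.700°) = (45.58, -19.22). TH ⟂ HB; with |HB| = 22.3 on the left of TH, B = H + 22.3·(0.04711, 0.9989) = (46.63, 3.057). Then |RB| = |B − R| = 46.73.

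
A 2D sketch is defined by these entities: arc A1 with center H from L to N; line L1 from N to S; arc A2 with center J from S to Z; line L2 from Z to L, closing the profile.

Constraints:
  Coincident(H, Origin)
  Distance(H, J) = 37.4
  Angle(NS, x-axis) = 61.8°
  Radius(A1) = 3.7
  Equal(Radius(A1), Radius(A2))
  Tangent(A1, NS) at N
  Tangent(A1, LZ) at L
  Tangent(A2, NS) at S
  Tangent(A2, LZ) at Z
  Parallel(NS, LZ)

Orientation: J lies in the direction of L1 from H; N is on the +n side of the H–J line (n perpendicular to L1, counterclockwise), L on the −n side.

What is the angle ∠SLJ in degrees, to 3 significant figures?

5.54°

Tangency of A1 to both parallel lines with radius 3.7 puts N and L at H ± 3.7·n: N = (-3.26, 1.75), L = (3.26, -1.75). Equal radii place S and Z the same way about J: S = J + 3.7·n = (14.4, 34.7), Z = J − 3.7·n = (20.9, 31.2). Then cos ∠SLJ = LS·LJ / (|LS||LJ|), giving 5.54°.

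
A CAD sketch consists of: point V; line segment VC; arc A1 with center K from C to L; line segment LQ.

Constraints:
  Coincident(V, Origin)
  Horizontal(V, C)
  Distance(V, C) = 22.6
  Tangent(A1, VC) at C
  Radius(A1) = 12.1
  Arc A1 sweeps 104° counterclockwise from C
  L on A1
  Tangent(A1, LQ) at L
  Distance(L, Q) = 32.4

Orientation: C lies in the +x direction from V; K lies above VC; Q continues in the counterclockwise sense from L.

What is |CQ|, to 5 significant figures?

46.628

V is at the origin; VC is horizontal with |VC| = 22.6 and C on the +x side, so C = (22.600, 0.0000). The tangent condition forces KC to be normal to VC, so K = C + (0, 12.1) = (22.600, 12.100). On A1, C sits at bearing -90° from K; a 104° counterclockwise sweep puts L at bearing 14°, so L = K + 12.1·(cos 14°, sin 14°) = (34.341, 15.027). Tangency of A1 to LQ means the radius KL is perpendicular to LQ, so LQ runs along (−sin 14°, cos 14°); with |LQ| = 32.4, Q = (26.502, 46.465). Then |CQ| = |Q − C| = 46.628.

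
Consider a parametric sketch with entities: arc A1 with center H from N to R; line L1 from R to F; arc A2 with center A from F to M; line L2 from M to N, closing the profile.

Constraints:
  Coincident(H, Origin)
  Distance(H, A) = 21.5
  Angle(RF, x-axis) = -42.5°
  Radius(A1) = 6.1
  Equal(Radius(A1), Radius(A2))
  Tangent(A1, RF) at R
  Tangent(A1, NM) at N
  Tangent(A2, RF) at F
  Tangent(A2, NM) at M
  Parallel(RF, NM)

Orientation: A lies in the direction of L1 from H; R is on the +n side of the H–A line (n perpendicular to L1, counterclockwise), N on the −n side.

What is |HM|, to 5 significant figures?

22.349

The slot axis is L1's direction at -42.5°, so u = (cos -42.5°, sin -42.5°) = (0.73728, -0.67559) and n = (−sin -42.5°, cos -42.5°) = (0.67559, 0.73728). H is at the origin and A lies 21.5 along u from H, so A = 21.5·u = (15.851, -14.525). Tangency of A1 to both parallel lines with radius 6.1 puts R and N at H ± 6.1·n: R = (4.1211, 4.4974), N = (-4.1211, -4.4974). Equal radii place F and M the same way about A: F = A + 6.1·n = (19.973, -10.028), M = A − 6.1·n = (11.730, -19.023). Then |HM| = |M − H| = 22.349.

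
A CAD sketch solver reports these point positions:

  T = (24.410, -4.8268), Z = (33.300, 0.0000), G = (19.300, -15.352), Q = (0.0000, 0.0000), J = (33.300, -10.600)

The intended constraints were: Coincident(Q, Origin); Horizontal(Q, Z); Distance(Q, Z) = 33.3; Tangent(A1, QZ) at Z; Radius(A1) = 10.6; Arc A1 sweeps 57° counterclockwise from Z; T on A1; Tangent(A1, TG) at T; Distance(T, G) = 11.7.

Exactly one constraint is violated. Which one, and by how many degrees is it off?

Tangent(A1, TG) at T — off by 7.10°.

Q = (0.00, 0.00) ✓; Q.y = 0.00, Z.y = 0.00 ✓; |QZ| = 33.30 ✓; ∠(JZ, ZQ) = 90.00° ✓; |JZ| = 10.60 ✓; bearing(J→T) − bearing(J→Z) = 57.00° ✓; |JT| = 10.60 ✓; ∠(JT, TG) = 82.90° ✗; |TG| = 11.70 ✓.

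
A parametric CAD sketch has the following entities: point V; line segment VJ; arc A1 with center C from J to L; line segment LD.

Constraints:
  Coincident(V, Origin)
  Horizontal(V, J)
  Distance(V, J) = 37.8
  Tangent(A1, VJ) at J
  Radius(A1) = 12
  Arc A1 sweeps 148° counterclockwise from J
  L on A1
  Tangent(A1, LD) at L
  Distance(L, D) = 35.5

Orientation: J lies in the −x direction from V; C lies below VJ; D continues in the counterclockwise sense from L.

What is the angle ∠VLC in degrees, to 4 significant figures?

31.33°

V is at the origin; V and J share the same y with |VJ| = 37.8 and J on the −x side, so J = (-37.80, 0.000). Since A1 is tangent to VJ there, CJ ⟂ VJ, so C = J + (0, -12) = (-37.80, -12.00). On A1, J sits at bearing 90° from C; a 148° counterclockwise sweep puts L at bearing 238°, so L = C + 12.0·(cos 238°, sin 238°) = (-44.16, -22.18). Then cos ∠VLC = LV·LC / (|LV||LC|), giving 31.33°.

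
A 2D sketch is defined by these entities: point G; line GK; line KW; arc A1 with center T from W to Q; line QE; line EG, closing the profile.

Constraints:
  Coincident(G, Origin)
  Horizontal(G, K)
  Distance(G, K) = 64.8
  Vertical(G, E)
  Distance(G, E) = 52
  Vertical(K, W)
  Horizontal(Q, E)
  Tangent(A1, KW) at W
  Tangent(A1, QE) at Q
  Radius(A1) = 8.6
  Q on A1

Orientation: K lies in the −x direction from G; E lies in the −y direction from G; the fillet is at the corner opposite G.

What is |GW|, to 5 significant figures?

77.991

G is at the origin; GK is horizontal with |GK| = 64.8 and K on the −x side, so K = (-64.800, 0.0000). G and E share the same x with |GE| = 52.0 and E on the −y side, so E = (0.0000, -52.000). The virtual corner opposite G is at (-64.800, -52.000). The tangent condition forces TW to be normal to KW and the tangent condition forces TQ to be normal to QE, with radius 8.6, so the center T sits 8.6 in from both sides at T = (-56.200, -43.400). That places the tangent points at W = (-64.800, -43.400) on KW and Q = (-56.200, -52.000) on QE. Then |GW| = |W − G| = 77.991.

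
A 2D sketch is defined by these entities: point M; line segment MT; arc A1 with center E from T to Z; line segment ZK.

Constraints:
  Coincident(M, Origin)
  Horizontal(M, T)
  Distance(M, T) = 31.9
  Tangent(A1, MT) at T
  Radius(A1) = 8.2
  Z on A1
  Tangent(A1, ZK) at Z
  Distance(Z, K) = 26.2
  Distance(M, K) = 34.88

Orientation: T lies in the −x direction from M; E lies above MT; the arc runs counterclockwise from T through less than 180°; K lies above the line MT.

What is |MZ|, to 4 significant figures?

24.75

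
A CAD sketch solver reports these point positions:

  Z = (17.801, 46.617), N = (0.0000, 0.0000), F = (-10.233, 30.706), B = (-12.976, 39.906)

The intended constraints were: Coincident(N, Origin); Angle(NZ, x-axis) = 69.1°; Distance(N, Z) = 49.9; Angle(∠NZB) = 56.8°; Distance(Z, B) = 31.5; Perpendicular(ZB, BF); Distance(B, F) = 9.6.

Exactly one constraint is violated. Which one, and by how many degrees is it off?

Perpendicular(ZB, BF) — off by 4.30°.

N = (0.00, 0.00) ✓; NZ at 69.10° ✓; |NZ| = 49.90 ✓; ∠NZB = 56.80° ✓; |ZB| = 31.50 ✓; ∠(ZB, BF) = 94.30° ✗; |BF| = 9.600 ✓.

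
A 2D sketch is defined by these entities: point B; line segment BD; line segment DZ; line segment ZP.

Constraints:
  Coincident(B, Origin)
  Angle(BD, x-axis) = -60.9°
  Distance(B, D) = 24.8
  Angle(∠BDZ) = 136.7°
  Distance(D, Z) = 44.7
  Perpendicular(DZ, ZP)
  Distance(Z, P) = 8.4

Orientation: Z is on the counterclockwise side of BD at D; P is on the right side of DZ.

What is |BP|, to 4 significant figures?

67.70

B is at the origin; BD runs at -60.9° with length 24.8, so D = 24.8·(cos -60.9°, sin -60.9°) = (12.06, -21.67). ∠BDZ = 136.7°, so DZ runs at -60.9° + (180° − 136.7°) = -17.60° from the x-axis; with |DZ| = 44.7, Z = D + 44.7·(cos -17.60°, sin -17.60°) = (54.67, -35.19). DZ ⟂ ZP; with |ZP| = 8.4 on the right of DZ, P = Z + 8.4·(-0.3024, -0.9532) = (52.13, -43.19). Then |BP| = |P − B| = 67.70.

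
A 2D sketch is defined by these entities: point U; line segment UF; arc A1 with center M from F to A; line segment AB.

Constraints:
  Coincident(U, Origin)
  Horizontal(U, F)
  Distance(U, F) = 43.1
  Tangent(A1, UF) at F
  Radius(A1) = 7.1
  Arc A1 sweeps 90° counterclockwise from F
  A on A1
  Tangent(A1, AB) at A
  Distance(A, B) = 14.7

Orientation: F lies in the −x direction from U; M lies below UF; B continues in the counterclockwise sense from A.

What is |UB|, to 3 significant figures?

54.7

U is at the origin; U and F share the same y with |UF| = 43.1 and F on the −x side, so F = (-43.1, 0.00). The tangent condition forces MF to be normal to UF, so M = F + (0, -7.1) = (-43.1, -7.10). On A1, F sits at bearing 90° from M; a 90° counterclockwise sweep puts A at bearing 180°, so A = M + 7.1·(cos 180°, sin 180°) = (-50.2, -7.10). The tangent condition forces MA to be normal to AB, so AB runs along (−sin 180°, cos 180°); with |AB| = 14.7, B = (-50.2, -21.8). Then |UB| = |B − U| = 54.7.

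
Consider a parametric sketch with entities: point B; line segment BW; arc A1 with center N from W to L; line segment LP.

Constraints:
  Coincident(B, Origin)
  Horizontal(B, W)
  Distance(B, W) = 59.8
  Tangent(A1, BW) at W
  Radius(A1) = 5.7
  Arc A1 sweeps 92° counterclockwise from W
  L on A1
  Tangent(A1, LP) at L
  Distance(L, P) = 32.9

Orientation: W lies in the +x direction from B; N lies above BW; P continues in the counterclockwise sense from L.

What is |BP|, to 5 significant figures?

75.130

B is at the origin; B and W share the same y with |BW| = 59.8 and W on the +x side, so W = (59.800, 0.0000). A1 meets BW tangentially, so NW is at right angles to BW, so N = W + (0, 5.7) = (59.800, 5.7000). On A1, W sits at bearing -90° from N; a 92° counterclockwise sweep puts L at bearing 2°, so L = N + 5.7·(cos 2°, sin 2°) = (65.497, 5.8989). A1 meets LP tangentially, so NL is at right angles to LP, so LP runs along (−sin 2°, cos 2°); with |LP| = 32.9, P = (64.348, 38.779). Then |BP| = |P − B| = 75.130.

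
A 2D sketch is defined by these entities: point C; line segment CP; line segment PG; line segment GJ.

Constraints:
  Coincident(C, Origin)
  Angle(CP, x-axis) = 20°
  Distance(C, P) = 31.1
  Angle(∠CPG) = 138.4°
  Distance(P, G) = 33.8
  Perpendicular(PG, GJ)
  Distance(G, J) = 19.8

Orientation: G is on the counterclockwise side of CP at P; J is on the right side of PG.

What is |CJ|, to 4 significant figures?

69.94

C is at the origin; CP runs at 20.0° with length 31.1, so P = 31.1·(cos 20.0°, sin 20.0°) = (29.22, 10.64). ∠CPG = 138.4°, so PG runs at 20.0° + (180° − 138.4°) = 61.60° from the x-axis; with |PG| = 33.8, G = P + 33.8·(cos 61.60°, sin 61.60°) = (45.30, 40.37). PG ⟂ GJ; with |GJ| = 19.8 on the right of PG, J = G + 19.8·(0.8796, -0.4756) = (62.72, 30.95). Then |CJ| = |J − C| = 69.94.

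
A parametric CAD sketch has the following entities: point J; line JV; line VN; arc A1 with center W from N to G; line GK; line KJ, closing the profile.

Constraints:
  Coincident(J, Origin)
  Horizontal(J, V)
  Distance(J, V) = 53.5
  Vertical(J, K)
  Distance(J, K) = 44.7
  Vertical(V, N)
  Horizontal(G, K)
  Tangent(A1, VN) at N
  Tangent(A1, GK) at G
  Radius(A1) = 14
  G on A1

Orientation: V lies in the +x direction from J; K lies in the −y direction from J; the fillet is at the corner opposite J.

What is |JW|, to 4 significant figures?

50.03

J is at the origin; JV is horizontal with |JV| = 53.5 and V on the +x side, so V = (53.50, 0.000). J and K share the same x with |JK| = 44.7 and K on the −y side, so K = (0.000, -44.70). The virtual corner opposite J is at (53.50, -44.70). Since A1 is tangent to VN there, WN ⟂ VN and since A1 is tangent to GK there, WG ⟂ GK, with radius 14.0, so the center W sits 14.0 in from both sides at W = (39.50, -30.70). Then |JW| = |W − J| = 50.03.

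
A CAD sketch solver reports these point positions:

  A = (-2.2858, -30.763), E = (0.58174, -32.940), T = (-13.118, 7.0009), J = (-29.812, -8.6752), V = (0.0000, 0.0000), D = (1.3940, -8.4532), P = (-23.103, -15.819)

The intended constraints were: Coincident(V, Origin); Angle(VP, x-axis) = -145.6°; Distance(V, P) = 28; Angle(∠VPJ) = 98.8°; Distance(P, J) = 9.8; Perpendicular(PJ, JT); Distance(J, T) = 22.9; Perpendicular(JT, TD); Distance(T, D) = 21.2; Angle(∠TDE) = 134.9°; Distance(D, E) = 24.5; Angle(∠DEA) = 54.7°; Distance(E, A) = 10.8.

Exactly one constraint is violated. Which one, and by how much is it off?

Distance(E, A) = 10.8 — off by 7.20.

V = (0.00, 0.00) ✓; VP at -145.6° ✓; |VP| = 28.00 ✓; ∠VPJ = 98.80° ✓; |PJ| = 9.800 ✓; ∠(PJ, JT) = 90.00° ✓; |JT| = 22.90 ✓; ∠(JT, TD) = 90.00° ✓; |TD| = 21.20 ✓; ∠TDE = 134.9° ✓; |DE| = 24.50 ✓; ∠DEA = 54.69° ✓; |EA| = 3.600 ✗.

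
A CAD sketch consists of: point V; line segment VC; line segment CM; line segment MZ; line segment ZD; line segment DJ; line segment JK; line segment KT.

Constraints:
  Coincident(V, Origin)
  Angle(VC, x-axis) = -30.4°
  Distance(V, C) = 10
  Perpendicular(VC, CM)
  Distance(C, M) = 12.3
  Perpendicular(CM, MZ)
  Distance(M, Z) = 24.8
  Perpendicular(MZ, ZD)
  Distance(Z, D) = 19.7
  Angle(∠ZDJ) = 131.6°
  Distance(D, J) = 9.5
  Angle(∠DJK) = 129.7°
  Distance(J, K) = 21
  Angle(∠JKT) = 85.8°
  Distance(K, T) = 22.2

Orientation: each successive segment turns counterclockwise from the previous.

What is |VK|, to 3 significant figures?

16.8

V is at the origin; VC runs at -30.4° with length 10.0, so C = (8.63, -5.06). VC ⟂ CM, so CM runs at 59.6°; with |CM| = 12.3, M = (14.8, 5.55). CM is perpendicular to MZ, so MZ runs at 150°; with |MZ| = 24.8, Z = (-6.54, 18.1). MZ is perpendicular to ZD, so ZD runs at -120°; with |ZD| = 19.7, D = (-16.5, 1.11). ∠ZDJ = 131.6° gives DJ at -72.0° from the x-axis; with |DJ| = 9.5, J = (-13.6, -7.93). ∠DJK = 129.7° gives JK at -21.7° from the x-axis; with |JK| = 21.0, K = (5.94, -15.7). Then |VK| = |K − V| = 16.8.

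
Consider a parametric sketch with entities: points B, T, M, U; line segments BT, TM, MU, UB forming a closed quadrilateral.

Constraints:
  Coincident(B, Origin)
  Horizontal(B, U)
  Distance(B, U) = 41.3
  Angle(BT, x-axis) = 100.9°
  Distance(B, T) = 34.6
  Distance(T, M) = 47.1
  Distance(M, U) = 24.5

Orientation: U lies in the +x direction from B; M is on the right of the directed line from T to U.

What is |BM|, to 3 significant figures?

18.8

Checks: |TM| = 47.10 ✓; |MU| = 24.50 ✓.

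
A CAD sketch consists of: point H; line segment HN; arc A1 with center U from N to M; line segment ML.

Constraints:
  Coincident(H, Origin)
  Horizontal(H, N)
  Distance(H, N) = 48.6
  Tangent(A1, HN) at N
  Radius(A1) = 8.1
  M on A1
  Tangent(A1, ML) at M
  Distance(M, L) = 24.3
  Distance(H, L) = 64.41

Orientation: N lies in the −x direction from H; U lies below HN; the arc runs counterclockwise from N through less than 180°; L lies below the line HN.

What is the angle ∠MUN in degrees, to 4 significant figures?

92.94°

H is at the origin; H and N share the same y with |HN| = 48.6 and N on the −x side, so N = (-48.60, 0.000). Since A1 is tangent to HN there, UN ⟂ HN, so U = N + (0, -8.1) = (-48.60, -8.100). Since UM ⟂ ML (tangency), |UL| = √(8.1² + 24.3²) = 25.61 regardless of where M sits on A1. So L lies on both circle(H, 64.41) and circle(U, 25.61); the below-HN intersection is L = (-55.44, -32.78). M is the foot of the tangent from L: M = (-56.69, -8.516).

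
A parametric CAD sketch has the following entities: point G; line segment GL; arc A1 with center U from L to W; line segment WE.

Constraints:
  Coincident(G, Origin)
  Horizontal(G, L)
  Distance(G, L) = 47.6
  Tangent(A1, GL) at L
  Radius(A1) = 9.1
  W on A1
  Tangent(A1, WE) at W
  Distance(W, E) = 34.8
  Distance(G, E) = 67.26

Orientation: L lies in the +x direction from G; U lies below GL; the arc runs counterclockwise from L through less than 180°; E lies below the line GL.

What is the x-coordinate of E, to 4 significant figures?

50.00

G is at the origin; G and L share the same y with |GL| = 47.6 and L on the +x side, so L = (47.60, 0.000). Since A1 is tangent to GL there, UL ⟂ GL, so U = L + (0, -9.1) = (47.60, -9.100). Since UW ⟂ WE (tangency), |UE| = √(9.1² + 34.8²) = 35.97 regardless of where W sits on A1. So E lies on both circle(G, 67.26) and circle(U, 35.97); the below-GL intersection is E = (50.00, -44.99). W is the foot of the tangent from E: W = (38.97, -11.98).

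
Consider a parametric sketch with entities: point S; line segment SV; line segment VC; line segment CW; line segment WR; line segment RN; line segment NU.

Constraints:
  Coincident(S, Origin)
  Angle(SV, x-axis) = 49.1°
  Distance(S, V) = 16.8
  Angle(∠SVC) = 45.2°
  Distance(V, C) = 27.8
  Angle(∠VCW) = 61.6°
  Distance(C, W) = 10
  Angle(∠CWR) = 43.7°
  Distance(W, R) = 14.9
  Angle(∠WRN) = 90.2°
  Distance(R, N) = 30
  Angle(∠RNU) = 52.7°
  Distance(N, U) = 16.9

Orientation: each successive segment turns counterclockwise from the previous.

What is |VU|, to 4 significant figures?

41.80

S is at the origin; SV runs at 49.1° with length 16.8, so V = (11.00, 12.70). ∠SVC = 45.2° gives VC at -176.1° from the x-axis; with |VC| = 27.8, C = (-16.74, 10.81). ∠VCW = 61.6° gives CW at -57.70° from the x-axis; with |CW| = 10.0, W = (-11.39, 2.355). ∠CWR = 43.7° gives WR at 78.60° from the x-axis; with |WR| = 14.9, R = (-8.447, 16.96). ∠WRN = 90.2° gives RN at 168.4° from the x-axis; with |RN| = 30.0, N = (-37.83, 22.99). ∠RNU = 52.7° gives NU at -64.30° from the x-axis; with |NU| = 16.9, U = (-30.51, 7.765). Then |VU| = |U − V| = 41.80.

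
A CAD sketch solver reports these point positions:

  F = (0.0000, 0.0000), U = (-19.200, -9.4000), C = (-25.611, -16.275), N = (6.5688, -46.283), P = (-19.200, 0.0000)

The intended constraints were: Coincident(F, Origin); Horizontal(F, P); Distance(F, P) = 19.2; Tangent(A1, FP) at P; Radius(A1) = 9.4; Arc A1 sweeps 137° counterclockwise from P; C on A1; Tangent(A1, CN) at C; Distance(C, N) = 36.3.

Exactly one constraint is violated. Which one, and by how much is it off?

Distance(C, N) = 36.3 — off by 7.70.

F = (0.00, 0.00) ✓; F.y = 0.00, P.y = 0.00 ✓; |FP| = 19.20 ✓; ∠(UP, PF) = 90.00° ✓; |UP| = 9.400 ✓; bearing(U→C) − bearing(U→P) = 137.0° ✓; |UC| = 9.400 ✓; ∠(UC, CN) = 90.00° ✓; |CN| = 44.00 ✗.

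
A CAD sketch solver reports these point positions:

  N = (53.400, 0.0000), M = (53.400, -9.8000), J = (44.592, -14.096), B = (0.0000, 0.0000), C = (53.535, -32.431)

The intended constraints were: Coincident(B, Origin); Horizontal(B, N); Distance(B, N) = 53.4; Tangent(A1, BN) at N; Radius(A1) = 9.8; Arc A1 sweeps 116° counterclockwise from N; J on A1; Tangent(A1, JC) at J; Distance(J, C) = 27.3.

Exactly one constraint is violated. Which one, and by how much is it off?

Distance(J, C) = 27.3 — off by 6.90.

B = (0.00, 0.00) ✓; B.y = 0.00, N.y = 0.00 ✓; |BN| = 53.40 ✓; ∠(MN, NB) = 90.00° ✓; |MN| = 9.800 ✓; bearing(M→J) − bearing(M→N) = 116.0° ✓; |MJ| = 9.800 ✓; ∠(MJ, JC) = 90.00° ✓; |JC| = 20.40 ✗.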